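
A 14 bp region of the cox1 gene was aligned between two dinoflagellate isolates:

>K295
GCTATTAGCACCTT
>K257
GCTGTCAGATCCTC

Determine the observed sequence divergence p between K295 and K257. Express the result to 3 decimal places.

Mismatches occur at site 4 (A↔G), site 6 (T↔C), site 9 (C↔A), site 10 (A↔T), site 14 (T↔C).
There are 5 differences over 14 sites, so p = 5/14 = 0.357.

0.357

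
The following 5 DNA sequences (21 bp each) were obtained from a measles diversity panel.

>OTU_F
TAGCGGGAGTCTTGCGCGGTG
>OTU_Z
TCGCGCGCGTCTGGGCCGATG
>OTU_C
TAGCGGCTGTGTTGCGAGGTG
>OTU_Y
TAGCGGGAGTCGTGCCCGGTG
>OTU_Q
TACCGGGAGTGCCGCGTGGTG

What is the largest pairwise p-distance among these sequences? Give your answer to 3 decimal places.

0.524

Pairwise Hamming distances:
  OTU_F vs OTU_Z: 7
  OTU_F vs OTU_C: 4
  OTU_F vs OTU_Y: 2
  OTU_F vs OTU_Q: 5
  OTU_Z vs OTU_C: 10
  OTU_Z vs OTU_Y: 7
  OTU_Z vs OTU_Q: 11
  OTU_C vs OTU_Y: 6
  OTU_C vs OTU_Q: 6
  OTU_Y vs OTU_Q: 6
The largest is 11 mismatches, between OTU_Z and OTU_Q; p = 11/21 = 0.524.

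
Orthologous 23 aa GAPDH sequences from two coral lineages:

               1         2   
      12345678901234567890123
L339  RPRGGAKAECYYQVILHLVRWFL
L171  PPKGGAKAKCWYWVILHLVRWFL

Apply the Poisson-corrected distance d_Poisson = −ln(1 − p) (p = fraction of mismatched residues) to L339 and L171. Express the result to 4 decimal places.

0.2451

Differing sites — 1:R/P; 3:R/K; 9:E/K; 11:Y/W; 13:Q/W.
p = 5/23 = 0.217391.
d = −ln(1 − 0.217391) = −ln(0.782609) = 0.2451.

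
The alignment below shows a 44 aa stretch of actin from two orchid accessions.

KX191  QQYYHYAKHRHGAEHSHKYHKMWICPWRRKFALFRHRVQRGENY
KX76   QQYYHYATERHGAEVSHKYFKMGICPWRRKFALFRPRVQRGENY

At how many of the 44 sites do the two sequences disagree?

Differing sites — 8:K/T; 9:H/E; 15:H/V; 20:H/F; 23:W/G; 36:H/P.
That gives 6 mismatches out of 44 aligned sites, so the Hamming distance is 6.

6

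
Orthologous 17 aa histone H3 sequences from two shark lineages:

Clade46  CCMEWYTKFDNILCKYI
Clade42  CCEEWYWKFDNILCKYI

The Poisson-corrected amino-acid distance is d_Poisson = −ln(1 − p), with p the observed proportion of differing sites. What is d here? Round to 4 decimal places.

Differing sites — 3:M/E; 7:T/W.
p = 2/17 = 0.117647.
d = −ln(1 − 0.117647) = −ln(0.882353) = 0.1252.

0.1252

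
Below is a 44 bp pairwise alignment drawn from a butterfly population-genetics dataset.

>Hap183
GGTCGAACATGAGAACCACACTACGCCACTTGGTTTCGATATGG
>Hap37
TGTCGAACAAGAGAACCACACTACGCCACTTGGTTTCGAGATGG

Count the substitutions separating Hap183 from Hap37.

3

The sequences differ at positions 1 (G/T), 10 (T/A), 40 (T/G).
That gives 3 mismatches out of 44 aligned sites, so the Hamming distance is 3.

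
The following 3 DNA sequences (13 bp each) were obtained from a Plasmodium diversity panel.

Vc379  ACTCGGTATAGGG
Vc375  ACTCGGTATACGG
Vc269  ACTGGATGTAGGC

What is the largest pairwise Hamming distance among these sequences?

5

Pairwise Hamming distances:
  Vc379 vs Vc375: 1
  Vc379 vs Vc269: 4
  Vc375 vs Vc269: 5
The largest is 5, between Vc375 and Vc269.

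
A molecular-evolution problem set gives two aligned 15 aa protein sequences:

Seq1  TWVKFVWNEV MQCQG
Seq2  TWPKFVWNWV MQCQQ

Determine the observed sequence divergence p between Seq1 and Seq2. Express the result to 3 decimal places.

Mismatches occur at site 3 (V↔P), site 9 (E↔W), site 15 (G↔Q).
There are 3 differences over 15 sites, so p = 3/15 = 0.200.

0.200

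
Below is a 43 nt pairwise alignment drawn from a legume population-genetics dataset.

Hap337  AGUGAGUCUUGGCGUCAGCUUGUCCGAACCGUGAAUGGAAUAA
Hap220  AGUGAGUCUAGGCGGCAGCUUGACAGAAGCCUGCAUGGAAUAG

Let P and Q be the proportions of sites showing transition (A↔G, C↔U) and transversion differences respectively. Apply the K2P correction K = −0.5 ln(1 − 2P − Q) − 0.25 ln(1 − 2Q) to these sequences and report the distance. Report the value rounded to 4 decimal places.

The sequences differ at positions 10 (U/A, transversion), 15 (U/G, transversion), 23 (U/A, transversion), 25 (C/A, transversion), 29 (C/G, transversion), 31 (G/C, transversion), 34 (A/C, transversion), 43 (A/G, transition).
Of the 8 differences, 1 transition and 7 transversions over 43 sites: P = 1/43 = 0.023256, Q = 7/43 = 0.162791.
d = −0.5·ln(0.790697) − 0.25·ln(0.674418) = −0.5·(-0.234840) − 0.25·(-0.393905) = 0.2159.

0.2159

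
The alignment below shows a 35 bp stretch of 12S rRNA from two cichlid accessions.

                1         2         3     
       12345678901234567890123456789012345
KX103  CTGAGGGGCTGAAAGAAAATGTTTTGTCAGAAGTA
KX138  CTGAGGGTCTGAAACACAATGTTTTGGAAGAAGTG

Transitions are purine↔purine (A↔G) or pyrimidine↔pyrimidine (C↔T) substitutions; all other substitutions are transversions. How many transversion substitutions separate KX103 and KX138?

Differing sites — 8:G/T (Tv); 15:G/C (Tv); 17:A/C (Tv); 27:T/G (Tv); 28:C/A (Tv); 35:A/G (Ti).
Of the 6 differences, 1 transition and 5 transversions, so the answer is 5.

5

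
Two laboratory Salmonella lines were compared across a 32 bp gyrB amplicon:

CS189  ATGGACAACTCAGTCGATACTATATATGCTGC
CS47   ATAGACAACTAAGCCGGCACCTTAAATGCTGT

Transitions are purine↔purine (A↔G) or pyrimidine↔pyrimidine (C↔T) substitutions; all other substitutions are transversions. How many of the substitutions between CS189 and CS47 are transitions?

6

Mismatches occur at site 3 (G↔A, transition), site 11 (C↔A, transversion), site 14 (T↔C, transition), site 17 (A↔G, transition), site 18 (T↔C, transition), site 21 (T↔C, transition), site 22 (A↔T, transversion), site 25 (T↔A, transversion), site 32 (C↔T, transition).
Of the 9 differences, 6 transitions and 3 transversions, so the answer is 6.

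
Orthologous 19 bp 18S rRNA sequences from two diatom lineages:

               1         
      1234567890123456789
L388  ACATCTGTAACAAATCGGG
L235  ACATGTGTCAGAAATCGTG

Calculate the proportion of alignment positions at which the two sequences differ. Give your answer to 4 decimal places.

0.2105

Differing sites — 5:C/G; 9:A/C; 11:C/G; 18:G/T.
There are 4 differences over 19 sites, so p = 4/19 = 0.2105.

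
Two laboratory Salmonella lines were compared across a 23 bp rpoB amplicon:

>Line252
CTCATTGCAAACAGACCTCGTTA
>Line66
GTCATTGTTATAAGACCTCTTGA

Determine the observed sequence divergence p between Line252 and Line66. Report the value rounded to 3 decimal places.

0.304

The sequences differ at positions 1 (C/G), 8 (C/T), 9 (A/T), 11 (A/T), 12 (C/A), 20 (G/T), 22 (T/G).
There are 7 differences over 23 sites, so p = 7/23 = 0.304.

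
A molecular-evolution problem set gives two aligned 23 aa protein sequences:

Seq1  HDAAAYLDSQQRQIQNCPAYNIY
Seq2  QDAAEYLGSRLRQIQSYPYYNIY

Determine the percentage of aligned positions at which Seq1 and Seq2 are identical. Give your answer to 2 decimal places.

65.22%

The sequences differ at positions 1 (H/Q), 5 (A/E), 8 (D/G), 10 (Q/R), 11 (Q/L), 16 (N/S), 17 (C/Y), 19 (A/Y).
15 of the 23 sites match, so the percent identity is 15/23 × 100 = 65.22%.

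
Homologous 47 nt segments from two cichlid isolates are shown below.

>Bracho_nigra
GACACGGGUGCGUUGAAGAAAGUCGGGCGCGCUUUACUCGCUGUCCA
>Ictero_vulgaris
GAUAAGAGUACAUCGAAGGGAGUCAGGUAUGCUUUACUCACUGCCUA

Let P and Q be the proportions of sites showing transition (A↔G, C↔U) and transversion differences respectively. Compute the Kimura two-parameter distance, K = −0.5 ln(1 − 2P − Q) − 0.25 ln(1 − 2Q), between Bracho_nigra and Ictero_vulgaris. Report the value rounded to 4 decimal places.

0.4908

The sequences differ at positions 3 (C/U, transition), 5 (C/A, transversion), 7 (G/A, transition), 10 (G/A, transition), 12 (G/A, transition), 14 (U/C, transition), 19 (A/G, transition), 20 (A/G, transition), 25 (G/A, transition), 28 (C/U, transition), 29 (G/A, transition), 30 (C/U, transition), 40 (G/A, transition), 44 (U/C, transition), 46 (C/U, transition).
Of the 15 differences, 14 transitions and 1 transversion over 47 sites: P = 14/47 = 0.297872, Q = 1/47 = 0.021277.
d = −0.5·ln(0.382979) − 0.25·ln(0.957446) = −0.5·(-0.959775) − 0.25·(-0.043486) = 0.4908.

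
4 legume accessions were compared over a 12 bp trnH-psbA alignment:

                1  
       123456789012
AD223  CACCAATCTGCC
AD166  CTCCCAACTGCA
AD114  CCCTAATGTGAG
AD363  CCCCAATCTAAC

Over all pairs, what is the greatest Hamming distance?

7

Pairwise Hamming distances:
  AD223 vs AD166: 4
  AD223 vs AD114: 5
  AD223 vs AD363: 3
  AD166 vs AD114: 7
  AD166 vs AD363: 6
  AD114 vs AD363: 4
The largest is 7, between AD166 and AD114.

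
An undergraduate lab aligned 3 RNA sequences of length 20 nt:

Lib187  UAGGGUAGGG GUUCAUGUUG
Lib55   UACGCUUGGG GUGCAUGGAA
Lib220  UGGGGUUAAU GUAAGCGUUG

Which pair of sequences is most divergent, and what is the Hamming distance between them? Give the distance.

13

Pairwise Hamming distances:
  Lib187 vs Lib55: 7
  Lib187 vs Lib220: 9
  Lib55 vs Lib220: 13
The largest is 13, between Lib55 and Lib220.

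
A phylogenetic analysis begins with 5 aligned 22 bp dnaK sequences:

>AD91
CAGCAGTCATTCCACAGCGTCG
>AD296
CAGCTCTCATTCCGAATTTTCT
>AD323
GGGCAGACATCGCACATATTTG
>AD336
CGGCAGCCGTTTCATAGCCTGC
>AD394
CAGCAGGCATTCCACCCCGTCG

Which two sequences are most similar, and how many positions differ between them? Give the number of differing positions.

3

Pairwise Hamming distances:
  AD91 vs AD296: 8
  AD91 vs AD323: 9
  AD91 vs AD336: 8
  AD91 vs AD394: 3
  AD296 vs AD323: 12
  AD296 vs AD336: 13
  AD296 vs AD394: 10
  AD323 vs AD336: 11
  AD323 vs AD394: 10
  AD336 vs AD394: 10
The smallest is 3, between AD91 and AD394.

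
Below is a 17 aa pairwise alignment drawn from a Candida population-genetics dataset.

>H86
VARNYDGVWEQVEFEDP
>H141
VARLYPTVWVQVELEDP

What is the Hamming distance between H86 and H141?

5

The sequences differ at positions 4 (N/L), 6 (D/P), 7 (G/T), 10 (E/V), 14 (F/L).
That gives 5 mismatches out of 17 aligned sites, so the Hamming distance is 5.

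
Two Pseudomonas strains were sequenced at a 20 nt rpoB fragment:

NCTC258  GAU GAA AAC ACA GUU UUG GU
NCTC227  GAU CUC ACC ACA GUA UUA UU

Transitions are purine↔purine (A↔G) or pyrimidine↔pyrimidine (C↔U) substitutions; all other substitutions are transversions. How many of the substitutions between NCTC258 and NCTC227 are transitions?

Differing sites — 4:G/C (Tv); 5:A/U (Tv); 6:A/C (Tv); 8:A/C (Tv); 15:U/A (Tv); 18:G/A (Ti); 19:G/U (Tv).
Of the 7 differences, 1 transition and 6 transversions, so the answer is 1.

1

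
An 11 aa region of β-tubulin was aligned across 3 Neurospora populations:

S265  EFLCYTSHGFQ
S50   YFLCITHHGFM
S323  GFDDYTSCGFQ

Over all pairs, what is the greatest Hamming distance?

7

Pairwise Hamming distances:
  S265 vs S50: 4
  S265 vs S323: 4
  S50 vs S323: 7
The largest is 7, between S50 and S323.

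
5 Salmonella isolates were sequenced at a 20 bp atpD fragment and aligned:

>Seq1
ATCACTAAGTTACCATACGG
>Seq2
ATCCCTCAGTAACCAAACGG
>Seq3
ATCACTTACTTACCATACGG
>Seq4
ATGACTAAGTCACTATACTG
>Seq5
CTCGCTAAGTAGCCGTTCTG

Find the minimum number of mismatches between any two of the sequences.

Pairwise Hamming distances:
  Seq1 vs Seq2: 4
  Seq1 vs Seq3: 2
  Seq1 vs Seq4: 4
  Seq1 vs Seq5: 7
  Seq2 vs Seq3: 5
  Seq2 vs Seq4: 7
  Seq2 vs Seq5: 8
  Seq3 vs Seq4: 6
  Seq3 vs Seq5: 9
  Seq4 vs Seq5: 8
The smallest is 2, between Seq1 and Seq3.

2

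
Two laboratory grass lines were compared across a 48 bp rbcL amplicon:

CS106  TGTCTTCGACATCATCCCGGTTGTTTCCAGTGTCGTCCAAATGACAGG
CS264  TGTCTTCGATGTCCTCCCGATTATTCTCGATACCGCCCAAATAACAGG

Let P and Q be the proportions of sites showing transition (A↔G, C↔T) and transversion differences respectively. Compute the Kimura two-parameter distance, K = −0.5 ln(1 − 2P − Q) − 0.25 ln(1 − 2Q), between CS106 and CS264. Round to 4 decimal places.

0.3785

Mismatches occur at site 10 (C/T, transition), site 11 (A/G, transition), site 14 (A/C, transversion), site 20 (G/A, transition), site 23 (G/A, transition), site 26 (T/C, transition), site 27 (C/T, transition), site 29 (A/G, transition), site 30 (G/A, transition), site 32 (G/A, transition), site 33 (T/C, transition), site 36 (T/C, transition), site 43 (G/A, transition).
Of the 13 differences, 12 transitions and 1 transversion over 48 sites: P = 12/48 = 0.250000, Q = 1/48 = 0.020833.
d = −0.5·ln(0.479167) − 0.25·ln(0.958334) = −0.5·(-0.735706) − 0.25·(-0.042559) = 0.3785.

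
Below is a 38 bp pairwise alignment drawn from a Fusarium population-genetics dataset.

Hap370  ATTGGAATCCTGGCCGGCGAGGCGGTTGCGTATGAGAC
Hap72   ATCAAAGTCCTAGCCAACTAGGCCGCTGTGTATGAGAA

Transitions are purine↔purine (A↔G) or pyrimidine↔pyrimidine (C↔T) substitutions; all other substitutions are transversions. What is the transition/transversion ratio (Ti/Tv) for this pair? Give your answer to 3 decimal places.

Differing sites — 3:T/C (Ti); 4:G/A (Ti); 5:G/A (Ti); 7:A/G (Ti); 12:G/A (Ti); 16:G/A (Ti); 17:G/A (Ti); 19:G/T (Tv); 24:G/C (Tv); 26:T/C (Ti); 29:C/T (Ti); 38:C/A (Tv).
Of the 12 differences, 9 transitions and 3 transversions, so Ti/Tv = 9/3 = 3.000.

3.000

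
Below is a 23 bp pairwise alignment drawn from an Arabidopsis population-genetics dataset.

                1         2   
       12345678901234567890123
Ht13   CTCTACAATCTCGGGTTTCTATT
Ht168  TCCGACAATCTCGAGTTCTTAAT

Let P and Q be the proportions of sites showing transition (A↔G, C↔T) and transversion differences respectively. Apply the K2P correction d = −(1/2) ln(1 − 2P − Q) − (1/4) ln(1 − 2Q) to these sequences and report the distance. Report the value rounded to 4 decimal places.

Differing sites — 1:C/T (Ti); 2:T/C (Ti); 4:T/G (Tv); 14:G/A (Ti); 18:T/C (Ti); 19:C/T (Ti); 22:T/A (Tv).
Of the 7 differences, 5 transitions and 2 transversions over 23 sites: P = 5/23 = 0.217391, Q = 2/23 = 0.086957.
d = −0.5·ln(0.478261) − 0.25·ln(0.826086) = −0.5·(-0.737599) − 0.25·(-0.191056) = 0.4166.

0.4166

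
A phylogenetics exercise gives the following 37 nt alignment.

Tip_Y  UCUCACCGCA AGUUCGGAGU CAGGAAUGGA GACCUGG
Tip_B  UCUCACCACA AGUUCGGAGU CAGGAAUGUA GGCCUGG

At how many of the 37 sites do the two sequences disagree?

3

Mismatches occur at site 8 (G/A), site 29 (G/U), site 32 (A/G).
That gives 3 mismatches out of 37 aligned sites, so the Hamming distance is 3.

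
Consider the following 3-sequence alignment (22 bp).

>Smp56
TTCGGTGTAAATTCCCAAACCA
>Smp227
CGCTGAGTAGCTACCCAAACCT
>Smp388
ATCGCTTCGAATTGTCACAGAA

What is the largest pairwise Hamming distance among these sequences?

17

Pairwise Hamming distances:
  Smp56 vs Smp227: 8
  Smp56 vs Smp388: 10
  Smp227 vs Smp388: 17
The largest is 17, between Smp227 and Smp388.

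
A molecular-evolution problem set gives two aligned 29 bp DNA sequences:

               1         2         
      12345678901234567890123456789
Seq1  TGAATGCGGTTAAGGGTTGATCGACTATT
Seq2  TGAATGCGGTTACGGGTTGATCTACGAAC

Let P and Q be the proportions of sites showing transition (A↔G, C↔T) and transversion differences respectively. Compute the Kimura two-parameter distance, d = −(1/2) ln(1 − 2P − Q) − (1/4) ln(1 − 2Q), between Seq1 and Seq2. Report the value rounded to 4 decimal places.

0.1966

Mismatches occur at site 13 (A→C, transversion), site 23 (G→T, transversion), site 26 (T→G, transversion), site 28 (T→A, transversion), site 29 (T→C, transition).
Of the 5 differences, 1 transition and 4 transversions over 29 sites: P = 1/29 = 0.034483, Q = 4/29 = 0.137931.
d = −0.5·ln(0.793103) − 0.25·ln(0.724138) = −0.5·(-0.231802) − 0.25·(-0.322773) = 0.1966.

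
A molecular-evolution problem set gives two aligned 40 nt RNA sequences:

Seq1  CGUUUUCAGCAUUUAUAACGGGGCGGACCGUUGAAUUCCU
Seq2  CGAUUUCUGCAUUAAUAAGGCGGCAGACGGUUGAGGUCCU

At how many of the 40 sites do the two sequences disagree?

Differing sites — 3:U/A; 8:A/U; 14:U/A; 19:C/G; 21:G/C; 25:G/A; 29:C/G; 35:A/G; 36:U/G.
That gives 9 mismatches out of 40 aligned sites, so the Hamming distance is 9.

9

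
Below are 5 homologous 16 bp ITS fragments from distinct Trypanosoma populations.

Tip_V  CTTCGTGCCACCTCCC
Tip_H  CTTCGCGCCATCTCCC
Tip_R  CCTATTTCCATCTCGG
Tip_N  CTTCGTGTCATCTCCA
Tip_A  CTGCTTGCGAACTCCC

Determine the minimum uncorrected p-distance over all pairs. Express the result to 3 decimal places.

Pairwise Hamming distances:
  Tip_V vs Tip_H: 2
  Tip_V vs Tip_R: 7
  Tip_V vs Tip_N: 3
  Tip_V vs Tip_A: 4
  Tip_H vs Tip_R: 7
  Tip_H vs Tip_N: 3
  Tip_H vs Tip_A: 5
  Tip_R vs Tip_N: 7
  Tip_R vs Tip_A: 8
  Tip_N vs Tip_A: 6
The smallest is 2 mismatches, between Tip_V and Tip_H; p = 2/16 = 0.125.

0.125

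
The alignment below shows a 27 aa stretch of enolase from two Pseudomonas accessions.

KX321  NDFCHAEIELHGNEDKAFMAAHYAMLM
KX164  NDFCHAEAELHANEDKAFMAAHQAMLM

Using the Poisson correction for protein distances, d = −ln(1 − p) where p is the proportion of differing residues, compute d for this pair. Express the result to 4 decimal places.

0.1178

The sequences differ at positions 8 (I/A), 12 (G/A), 23 (Y/Q).
p = 3/27 = 0.111111.
d = −ln(1 − 0.111111) = −ln(0.888889) = 0.1178.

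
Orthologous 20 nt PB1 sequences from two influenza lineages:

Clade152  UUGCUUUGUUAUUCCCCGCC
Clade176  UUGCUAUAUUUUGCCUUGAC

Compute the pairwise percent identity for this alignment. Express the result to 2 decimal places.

65.00%

Mismatches occur at site 6 (U/A), site 8 (G/A), site 11 (A/U), site 13 (U/G), site 16 (C/U), site 17 (C/U), site 19 (C/A).
13 of the 20 sites match, so the percent identity is 13/20 × 100 = 65.00%.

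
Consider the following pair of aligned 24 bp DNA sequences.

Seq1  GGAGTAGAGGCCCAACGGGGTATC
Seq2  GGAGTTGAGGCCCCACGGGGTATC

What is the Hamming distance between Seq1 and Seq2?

2

Differing sites — 6:A/T; 14:A/C.
That gives 2 mismatches out of 24 aligned sites, so the Hamming distance is 2.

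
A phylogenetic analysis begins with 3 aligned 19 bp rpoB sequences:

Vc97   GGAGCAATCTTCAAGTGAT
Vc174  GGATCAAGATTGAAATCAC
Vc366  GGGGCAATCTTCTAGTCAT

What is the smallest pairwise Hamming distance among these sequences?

Pairwise Hamming distances:
  Vc97 vs Vc174: 7
  Vc97 vs Vc366: 3
  Vc174 vs Vc366: 8
The smallest is 3, between Vc97 and Vc366.

3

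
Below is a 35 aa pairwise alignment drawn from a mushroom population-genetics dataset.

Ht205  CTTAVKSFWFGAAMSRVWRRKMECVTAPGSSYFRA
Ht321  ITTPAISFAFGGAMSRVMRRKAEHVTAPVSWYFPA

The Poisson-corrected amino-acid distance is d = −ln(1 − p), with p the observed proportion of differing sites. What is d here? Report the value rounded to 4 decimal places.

0.4199

Differing sites — 1:C/I; 4:A/P; 5:V/A; 6:K/I; 9:W/A; 12:A/G; 18:W/M; 22:M/A; 24:C/H; 29:G/V; 31:S/W; 34:R/P.
p = 12/35 = 0.342857.
d = −ln(1 − 0.342857) = −ln(0.657143) = 0.4199.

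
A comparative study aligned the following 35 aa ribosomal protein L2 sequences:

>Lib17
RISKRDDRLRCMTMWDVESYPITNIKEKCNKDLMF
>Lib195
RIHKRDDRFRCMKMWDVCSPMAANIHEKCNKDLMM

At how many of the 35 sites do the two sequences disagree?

Mismatches occur at site 3 (S→H), site 9 (L→F), site 13 (T→K), site 18 (E→C), site 20 (Y→P), site 21 (P→M), site 22 (I→A), site 23 (T→A), site 26 (K→H), site 35 (F→M).
That gives 10 mismatches out of 35 aligned sites, so the Hamming distance is 10.

10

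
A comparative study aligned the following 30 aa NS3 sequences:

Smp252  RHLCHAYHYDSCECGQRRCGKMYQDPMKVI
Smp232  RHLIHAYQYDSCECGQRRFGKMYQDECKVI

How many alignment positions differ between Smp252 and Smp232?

The sequences differ at positions 4 (C/I), 8 (H/Q), 19 (C/F), 26 (P/E), 27 (M/C).
That gives 5 mismatches out of 30 aligned sites, so the Hamming distance is 5.

5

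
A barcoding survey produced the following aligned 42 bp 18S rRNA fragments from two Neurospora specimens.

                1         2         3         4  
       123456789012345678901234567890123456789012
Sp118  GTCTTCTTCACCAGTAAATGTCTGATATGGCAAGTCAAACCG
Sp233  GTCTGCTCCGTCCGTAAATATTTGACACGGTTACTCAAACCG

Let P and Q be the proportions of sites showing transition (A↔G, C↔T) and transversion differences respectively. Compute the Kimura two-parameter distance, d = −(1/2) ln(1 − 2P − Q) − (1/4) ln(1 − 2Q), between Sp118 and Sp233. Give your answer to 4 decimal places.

The sequences differ at positions 5 (T/G, transversion), 8 (T/C, transition), 10 (A/G, transition), 11 (C/T, transition), 13 (A/C, transversion), 20 (G/A, transition), 22 (C/T, transition), 26 (T/C, transition), 28 (T/C, transition), 31 (C/T, transition), 32 (A/T, transversion), 34 (G/C, transversion).
Of the 12 differences, 8 transitions and 4 transversions over 42 sites: P = 8/42 = 0.190476, Q = 4/42 = 0.095238.
d = −0.5·ln(0.523810) − 0.25·ln(0.809524) = −0.5·(-0.646626) − 0.25·(-0.211309) = 0.3761.

0.3761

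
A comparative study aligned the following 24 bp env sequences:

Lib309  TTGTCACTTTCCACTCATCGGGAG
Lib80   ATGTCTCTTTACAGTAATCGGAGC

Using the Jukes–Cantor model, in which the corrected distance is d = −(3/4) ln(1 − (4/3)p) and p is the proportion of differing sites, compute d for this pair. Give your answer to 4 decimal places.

0.4408

Mismatches occur at site 1 (T↔A), site 6 (A↔T), site 11 (C↔A), site 14 (C↔G), site 16 (C↔A), site 22 (G↔A), site 23 (A↔G), site 24 (G↔C).
p = 8/24 = 0.333333.
d = −0.75 · ln(1 − (4/3)·0.333333) = −0.75 · ln(0.555556) = −0.75 · (-0.587786) = 0.4408.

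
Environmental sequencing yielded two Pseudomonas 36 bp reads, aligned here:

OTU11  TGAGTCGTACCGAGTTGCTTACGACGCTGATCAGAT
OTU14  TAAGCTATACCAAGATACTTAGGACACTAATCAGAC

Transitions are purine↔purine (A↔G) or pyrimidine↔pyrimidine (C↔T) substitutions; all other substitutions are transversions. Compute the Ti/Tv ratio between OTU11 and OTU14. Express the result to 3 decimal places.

4.500

The sequences differ at positions 2 (G/A, transition), 5 (T/C, transition), 6 (C/T, transition), 7 (G/A, transition), 12 (G/A, transition), 15 (T/A, transversion), 17 (G/A, transition), 22 (C/G, transversion), 26 (G/A, transition), 29 (G/A, transition), 36 (T/C, transition).
Of the 11 differences, 9 transitions and 2 transversions, so Ti/Tv = 9/2 = 4.500.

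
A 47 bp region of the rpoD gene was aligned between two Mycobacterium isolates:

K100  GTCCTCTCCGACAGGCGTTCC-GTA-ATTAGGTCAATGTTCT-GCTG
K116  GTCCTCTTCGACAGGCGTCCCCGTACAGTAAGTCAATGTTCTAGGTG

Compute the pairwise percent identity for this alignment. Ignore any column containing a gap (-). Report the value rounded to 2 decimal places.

88.64%

Excluding the 3 gap columns leaves 44 comparable sites.
The sequences differ at positions 8 (C/T), 19 (T/C), 28 (T/G), 31 (G/A), 45 (C/G).
39 of the 44 comparable sites match, so the percent identity is 39/44 × 100 = 88.64%.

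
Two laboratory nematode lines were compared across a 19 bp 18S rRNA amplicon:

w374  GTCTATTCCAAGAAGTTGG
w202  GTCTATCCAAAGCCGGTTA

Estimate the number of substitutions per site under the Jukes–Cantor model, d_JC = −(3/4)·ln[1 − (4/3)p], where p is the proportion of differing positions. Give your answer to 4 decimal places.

0.5068

The sequences differ at positions 7 (T/C), 9 (C/A), 13 (A/C), 14 (A/C), 16 (T/G), 18 (G/T), 19 (G/A).
p = 7/19 = 0.368421.
d = −0.75 · ln(1 − (4/3)·0.368421) = −0.75 · ln(0.508772) = −0.75 · (-0.675755) = 0.5068.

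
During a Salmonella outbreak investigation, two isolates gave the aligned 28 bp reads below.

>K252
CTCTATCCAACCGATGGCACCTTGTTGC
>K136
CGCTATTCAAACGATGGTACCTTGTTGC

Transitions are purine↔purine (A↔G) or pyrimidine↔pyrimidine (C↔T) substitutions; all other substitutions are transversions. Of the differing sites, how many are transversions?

The sequences differ at positions 2 (T/G, transversion), 7 (C/T, transition), 11 (C/A, transversion), 18 (C/T, transition).
Of the 4 differences, 2 transitions and 2 transversions, so the answer is 2.

2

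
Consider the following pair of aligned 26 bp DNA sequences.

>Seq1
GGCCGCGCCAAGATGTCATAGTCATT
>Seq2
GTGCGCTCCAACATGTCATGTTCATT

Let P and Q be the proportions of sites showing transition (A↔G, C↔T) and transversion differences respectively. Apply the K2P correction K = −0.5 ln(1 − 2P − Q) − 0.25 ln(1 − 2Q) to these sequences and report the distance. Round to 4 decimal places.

0.2782

Mismatches occur at site 2 (G→T, transversion), site 3 (C→G, transversion), site 7 (G→T, transversion), site 12 (G→C, transversion), site 20 (A→G, transition), site 21 (G→T, transversion).
Of the 6 differences, 1 transition and 5 transversions over 26 sites: P = 1/26 = 0.038462, Q = 5/26 = 0.192308.
d = −0.5·ln(0.730768) − 0.25·ln(0.615384) = −0.5·(-0.313659) − 0.25·(-0.485509) = 0.2782.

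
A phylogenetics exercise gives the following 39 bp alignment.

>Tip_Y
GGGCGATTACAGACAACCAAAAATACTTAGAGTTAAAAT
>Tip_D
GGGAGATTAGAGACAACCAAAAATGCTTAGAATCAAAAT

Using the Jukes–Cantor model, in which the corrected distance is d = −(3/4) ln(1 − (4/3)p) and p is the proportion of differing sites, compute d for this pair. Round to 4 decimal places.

The sequences differ at positions 4 (C/A), 10 (C/G), 25 (A/G), 32 (G/A), 34 (T/C).
p = 5/39 = 0.128205.
d = −0.75 · ln(1 − (4/3)·0.128205) = −0.75 · ln(0.829060) = −0.75 · (-0.187463) = 0.1406.

0.1406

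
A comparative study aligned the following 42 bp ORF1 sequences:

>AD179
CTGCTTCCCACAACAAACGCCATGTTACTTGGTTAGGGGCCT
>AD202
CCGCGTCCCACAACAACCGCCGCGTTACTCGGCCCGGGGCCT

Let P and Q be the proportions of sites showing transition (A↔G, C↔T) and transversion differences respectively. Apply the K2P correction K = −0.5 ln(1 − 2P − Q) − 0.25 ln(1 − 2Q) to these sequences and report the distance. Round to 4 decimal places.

Mismatches occur at site 2 (T/C, transition), site 5 (T/G, transversion), site 17 (A/C, transversion), site 22 (A/G, transition), site 23 (T/C, transition), site 30 (T/C, transition), site 33 (T/C, transition), site 34 (T/C, transition), site 35 (A/C, transversion).
Of the 9 differences, 6 transitions and 3 transversions over 42 sites: P = 6/42 = 0.142857, Q = 3/42 = 0.071429.
d = −0.5·ln(0.642857) − 0.25·ln(0.857142) = −0.5·(-0.441833) − 0.25·(-0.154152) = 0.2595.

0.2595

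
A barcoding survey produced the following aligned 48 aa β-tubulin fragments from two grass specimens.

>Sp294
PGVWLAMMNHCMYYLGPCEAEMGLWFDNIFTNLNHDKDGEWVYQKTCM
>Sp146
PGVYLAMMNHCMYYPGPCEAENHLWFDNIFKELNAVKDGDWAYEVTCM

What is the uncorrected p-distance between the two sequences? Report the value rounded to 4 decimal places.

0.2500

The sequences differ at positions 4 (W/Y), 15 (L/P), 22 (M/N), 23 (G/H), 31 (T/K), 32 (N/E), 35 (H/A), 36 (D/V), 40 (E/D), 42 (V/A), 44 (Q/E), 45 (K/V).
There are 12 differences over 48 sites, so p = 12/48 = 0.2500.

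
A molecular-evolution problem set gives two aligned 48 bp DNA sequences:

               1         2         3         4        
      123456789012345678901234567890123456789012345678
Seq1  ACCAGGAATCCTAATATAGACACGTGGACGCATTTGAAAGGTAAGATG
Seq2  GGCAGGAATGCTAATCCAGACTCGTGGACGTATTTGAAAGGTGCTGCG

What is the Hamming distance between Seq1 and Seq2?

12

Differing sites — 1:A/G; 2:C/G; 10:C/G; 16:A/C; 17:T/C; 22:A/T; 31:C/T; 43:A/G; 44:A/C; 45:G/T; 46:A/G; 47:T/C.
That gives 12 mismatches out of 48 aligned sites, so the Hamming distance is 12.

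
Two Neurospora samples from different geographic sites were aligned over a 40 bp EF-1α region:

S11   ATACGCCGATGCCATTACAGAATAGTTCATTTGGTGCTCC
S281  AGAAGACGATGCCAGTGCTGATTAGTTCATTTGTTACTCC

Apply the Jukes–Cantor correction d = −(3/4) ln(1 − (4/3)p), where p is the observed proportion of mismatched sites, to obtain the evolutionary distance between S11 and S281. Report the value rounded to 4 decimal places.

The sequences differ at positions 2 (T/G), 4 (C/A), 6 (C/A), 15 (T/G), 17 (A/G), 19 (A/T), 22 (A/T), 34 (G/T), 36 (G/A).
p = 9/40 = 0.225000.
d = −0.75 · ln(1 − (4/3)·0.225000) = −0.75 · ln(0.700000) = −0.75 · (-0.356675) = 0.2675.

0.2675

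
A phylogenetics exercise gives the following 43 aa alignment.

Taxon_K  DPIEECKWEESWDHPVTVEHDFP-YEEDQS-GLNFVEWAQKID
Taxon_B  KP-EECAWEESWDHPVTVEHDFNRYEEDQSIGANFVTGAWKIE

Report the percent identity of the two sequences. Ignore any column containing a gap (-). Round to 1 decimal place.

Excluding the 3 gap columns leaves 40 comparable sites.
Differing sites — 1:D/K; 7:K/A; 23:P/N; 33:L/A; 37:E/T; 38:W/G; 40:Q/W; 43:D/E.
32 of the 40 comparable sites match, so the percent identity is 32/40 × 100 = 80.0%.

80.0%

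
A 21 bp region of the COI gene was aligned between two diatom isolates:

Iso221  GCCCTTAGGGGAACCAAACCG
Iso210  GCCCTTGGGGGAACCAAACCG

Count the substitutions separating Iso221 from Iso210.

A single mismatch occurs at site 7 (A→G).
That gives 1 mismatch out of 21 aligned sites, so the Hamming distance is 1.

1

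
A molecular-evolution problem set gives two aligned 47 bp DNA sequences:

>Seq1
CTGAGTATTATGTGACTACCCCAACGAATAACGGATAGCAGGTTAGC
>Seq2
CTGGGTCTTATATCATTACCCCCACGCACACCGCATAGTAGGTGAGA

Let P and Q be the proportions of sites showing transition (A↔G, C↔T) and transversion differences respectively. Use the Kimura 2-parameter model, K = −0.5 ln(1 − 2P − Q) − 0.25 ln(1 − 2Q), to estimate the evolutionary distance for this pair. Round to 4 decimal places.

Differing sites — 4:A/G (Ti); 7:A/C (Tv); 12:G/A (Ti); 14:G/C (Tv); 16:C/T (Ti); 23:A/C (Tv); 27:A/C (Tv); 29:T/C (Ti); 31:A/C (Tv); 34:G/C (Tv); 39:C/T (Ti); 44:T/G (Tv); 47:C/A (Tv).
Of the 13 differences, 5 transitions and 8 transversions over 47 sites: P = 5/47 = 0.106383, Q = 8/47 = 0.170213.
d = −0.5·ln(0.617021) − 0.25·ln(0.659574) = −0.5·(-0.482852) − 0.25·(-0.416161) = 0.3455.

0.3455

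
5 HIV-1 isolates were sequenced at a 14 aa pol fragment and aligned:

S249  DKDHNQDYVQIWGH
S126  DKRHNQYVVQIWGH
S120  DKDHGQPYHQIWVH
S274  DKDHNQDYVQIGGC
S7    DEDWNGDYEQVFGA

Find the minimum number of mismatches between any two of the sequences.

2

Pairwise Hamming distances:
  S249 vs S126: 3
  S249 vs S120: 4
  S249 vs S274: 2
  S249 vs S7: 7
  S126 vs S120: 6
  S126 vs S274: 5
  S126 vs S7: 10
  S120 vs S274: 6
  S120 vs S7: 10
  S274 vs S7: 7
The smallest is 2, between S249 and S274.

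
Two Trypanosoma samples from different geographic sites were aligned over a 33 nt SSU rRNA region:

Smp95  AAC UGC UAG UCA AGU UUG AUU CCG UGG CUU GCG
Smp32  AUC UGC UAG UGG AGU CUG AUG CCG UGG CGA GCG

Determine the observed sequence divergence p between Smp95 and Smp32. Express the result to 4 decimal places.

The sequences differ at positions 2 (A/U), 11 (C/G), 12 (A/G), 16 (U/C), 21 (U/G), 29 (U/G), 30 (U/A).
There are 7 differences over 33 sites, so p = 7/33 = 0.2121.

0.2121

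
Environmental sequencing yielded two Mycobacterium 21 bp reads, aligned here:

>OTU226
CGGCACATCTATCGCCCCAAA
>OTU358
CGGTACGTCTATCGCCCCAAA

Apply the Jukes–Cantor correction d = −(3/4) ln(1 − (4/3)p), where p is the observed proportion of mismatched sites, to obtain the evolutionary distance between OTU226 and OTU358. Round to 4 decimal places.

0.1019

Differing sites — 4:C/T; 7:A/G.
p = 2/21 = 0.095238.
d = −0.75 · ln(1 − (4/3)·0.095238) = −0.75 · ln(0.873016) = −0.75 · (-0.135801) = 0.1019.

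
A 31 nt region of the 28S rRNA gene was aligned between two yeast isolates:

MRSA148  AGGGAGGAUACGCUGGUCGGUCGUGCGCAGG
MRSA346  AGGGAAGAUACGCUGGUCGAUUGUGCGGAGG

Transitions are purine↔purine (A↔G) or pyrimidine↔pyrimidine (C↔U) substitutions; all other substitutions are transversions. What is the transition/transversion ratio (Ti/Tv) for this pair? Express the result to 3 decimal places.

3.000

Differing sites — 6:G/A (Ti); 20:G/A (Ti); 22:C/U (Ti); 28:C/G (Tv).
Of the 4 differences, 3 transitions and 1 transversion, so Ti/Tv = 3/1 = 3.000.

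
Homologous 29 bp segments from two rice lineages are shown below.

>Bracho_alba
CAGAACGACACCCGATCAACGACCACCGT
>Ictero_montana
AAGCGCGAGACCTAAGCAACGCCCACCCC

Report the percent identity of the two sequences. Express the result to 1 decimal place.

65.5%

Differing sites — 1:C/A; 4:A/C; 5:A/G; 9:C/G; 13:C/T; 14:G/A; 16:T/G; 22:A/C; 28:G/C; 29:T/C.
19 of the 29 sites match, so the percent identity is 19/29 × 100 = 65.5%.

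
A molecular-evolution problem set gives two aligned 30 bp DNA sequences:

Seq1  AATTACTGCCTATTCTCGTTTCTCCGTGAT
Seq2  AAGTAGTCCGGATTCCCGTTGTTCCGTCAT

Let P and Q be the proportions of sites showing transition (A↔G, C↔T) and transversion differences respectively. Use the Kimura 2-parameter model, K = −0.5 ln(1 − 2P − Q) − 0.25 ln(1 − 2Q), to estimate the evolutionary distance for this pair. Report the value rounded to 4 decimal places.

Differing sites — 3:T/G (Tv); 6:C/G (Tv); 8:G/C (Tv); 10:C/G (Tv); 11:T/G (Tv); 16:T/C (Ti); 21:T/G (Tv); 22:C/T (Ti); 28:G/C (Tv).
Of the 9 differences, 2 transitions and 7 transversions over 30 sites: P = 2/30 = 0.066667, Q = 7/30 = 0.233333.
d = −0.5·ln(0.633333) − 0.25·ln(0.533334) = −0.5·(-0.456759) − 0.25·(-0.628607) = 0.3855.

0.3855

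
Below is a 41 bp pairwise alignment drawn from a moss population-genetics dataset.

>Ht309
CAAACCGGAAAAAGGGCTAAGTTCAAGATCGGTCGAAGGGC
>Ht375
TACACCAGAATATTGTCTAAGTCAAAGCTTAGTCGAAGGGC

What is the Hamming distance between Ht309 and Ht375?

12

Mismatches occur at site 1 (C↔T), site 3 (A↔C), site 7 (G↔A), site 11 (A↔T), site 13 (A↔T), site 14 (G↔T), site 16 (G↔T), site 23 (T↔C), site 24 (C↔A), site 28 (A↔C), site 30 (C↔T), site 31 (G↔A).
That gives 12 mismatches out of 41 aligned sites, so the Hamming distance is 12.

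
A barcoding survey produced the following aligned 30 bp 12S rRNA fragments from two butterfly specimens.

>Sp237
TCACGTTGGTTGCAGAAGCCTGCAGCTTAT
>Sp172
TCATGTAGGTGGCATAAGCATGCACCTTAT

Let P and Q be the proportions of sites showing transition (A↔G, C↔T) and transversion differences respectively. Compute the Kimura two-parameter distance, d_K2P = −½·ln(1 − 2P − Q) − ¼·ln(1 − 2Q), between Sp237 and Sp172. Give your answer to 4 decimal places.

Differing sites — 4:C/T (Ti); 7:T/A (Tv); 11:T/G (Tv); 15:G/T (Tv); 20:C/A (Tv); 25:G/C (Tv).
Of the 6 differences, 1 transition and 5 transversions over 30 sites: P = 1/30 = 0.033333, Q = 5/30 = 0.166667.
d = −0.5·ln(0.766667) − 0.25·ln(0.666666) = −0.5·(-0.265703) − 0.25·(-0.405466) = 0.2342.

0.2342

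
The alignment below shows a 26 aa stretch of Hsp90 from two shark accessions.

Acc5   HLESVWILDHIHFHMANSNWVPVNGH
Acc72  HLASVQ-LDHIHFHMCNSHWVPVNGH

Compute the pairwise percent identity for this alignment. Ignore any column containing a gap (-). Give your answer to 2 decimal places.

84.00%

Excluding the 1 gap column leaves 25 comparable sites.
Differing sites — 3:E/A; 6:W/Q; 16:A/C; 19:N/H.
21 of the 25 comparable sites match, so the percent identity is 21/25 × 100 = 84.00%.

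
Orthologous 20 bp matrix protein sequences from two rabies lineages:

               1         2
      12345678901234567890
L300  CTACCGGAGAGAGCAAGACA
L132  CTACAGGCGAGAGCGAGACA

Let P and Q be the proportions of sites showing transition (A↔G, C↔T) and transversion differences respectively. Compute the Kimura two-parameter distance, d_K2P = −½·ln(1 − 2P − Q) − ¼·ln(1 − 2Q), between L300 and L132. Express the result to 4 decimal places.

Differing sites — 5:C/A (Tv); 8:A/C (Tv); 15:A/G (Ti).
Of the 3 differences, 1 transition and 2 transversions over 20 sites: P = 1/20 = 0.050000, Q = 2/20 = 0.100000.
d = −0.5·ln(0.800000) − 0.25·ln(0.800000) = −0.5·(-0.223144) − 0.25·(-0.223144) = 0.1674.

0.1674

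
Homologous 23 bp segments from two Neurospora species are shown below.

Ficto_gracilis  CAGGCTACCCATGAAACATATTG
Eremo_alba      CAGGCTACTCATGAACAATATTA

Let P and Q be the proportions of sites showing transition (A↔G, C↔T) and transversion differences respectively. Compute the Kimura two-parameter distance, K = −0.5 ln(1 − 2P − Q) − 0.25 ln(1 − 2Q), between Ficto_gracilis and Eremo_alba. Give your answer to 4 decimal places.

Mismatches occur at site 9 (C↔T, transition), site 16 (A↔C, transversion), site 17 (C↔A, transversion), site 23 (G↔A, transition).
Of the 4 differences, 2 transitions and 2 transversions over 23 sites: P = 2/23 = 0.086957, Q = 2/23 = 0.086957.
d = −0.5·ln(0.739129) − 0.25·ln(0.826086) = −0.5·(-0.302283) − 0.25·(-0.191056) = 0.1989.

0.1989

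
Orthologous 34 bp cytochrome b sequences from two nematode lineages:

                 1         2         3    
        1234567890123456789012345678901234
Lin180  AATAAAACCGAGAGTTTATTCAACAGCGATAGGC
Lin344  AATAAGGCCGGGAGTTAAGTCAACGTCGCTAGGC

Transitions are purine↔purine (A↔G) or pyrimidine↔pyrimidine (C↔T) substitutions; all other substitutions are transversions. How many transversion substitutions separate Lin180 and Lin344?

The sequences differ at positions 6 (A/G, transition), 7 (A/G, transition), 11 (A/G, transition), 17 (T/A, transversion), 19 (T/G, transversion), 25 (A/G, transition), 26 (G/T, transversion), 29 (A/C, transversion).
Of the 8 differences, 4 transitions and 4 transversions, so the answer is 4.

4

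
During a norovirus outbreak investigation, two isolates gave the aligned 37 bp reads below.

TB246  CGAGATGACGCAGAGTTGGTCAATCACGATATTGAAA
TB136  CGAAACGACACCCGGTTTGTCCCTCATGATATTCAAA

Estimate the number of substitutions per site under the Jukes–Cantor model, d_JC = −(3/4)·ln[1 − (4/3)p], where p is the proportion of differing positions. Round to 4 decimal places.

The sequences differ at positions 4 (G/A), 6 (T/C), 10 (G/A), 12 (A/C), 13 (G/C), 14 (A/G), 18 (G/T), 22 (A/C), 23 (A/C), 27 (C/T), 34 (G/C).
p = 11/37 = 0.297297.
d = −0.75 · ln(1 − (4/3)·0.297297) = −0.75 · ln(0.603604) = −0.75 · (-0.504837) = 0.3786.

0.3786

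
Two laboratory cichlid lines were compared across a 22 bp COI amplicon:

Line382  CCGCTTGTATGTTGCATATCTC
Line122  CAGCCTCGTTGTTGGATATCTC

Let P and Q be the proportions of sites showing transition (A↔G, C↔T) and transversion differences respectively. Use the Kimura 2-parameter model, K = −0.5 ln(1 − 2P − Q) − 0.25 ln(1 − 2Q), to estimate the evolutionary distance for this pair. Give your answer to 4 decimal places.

The sequences differ at positions 2 (C/A, transversion), 5 (T/C, transition), 7 (G/C, transversion), 8 (T/G, transversion), 9 (A/T, transversion), 15 (C/G, transversion).
Of the 6 differences, 1 transition and 5 transversions over 22 sites: P = 1/22 = 0.045455, Q = 5/22 = 0.227273.
d = −0.5·ln(0.681817) − 0.25·ln(0.545454) = −0.5·(-0.382994) − 0.25·(-0.606137) = 0.3430.

0.3430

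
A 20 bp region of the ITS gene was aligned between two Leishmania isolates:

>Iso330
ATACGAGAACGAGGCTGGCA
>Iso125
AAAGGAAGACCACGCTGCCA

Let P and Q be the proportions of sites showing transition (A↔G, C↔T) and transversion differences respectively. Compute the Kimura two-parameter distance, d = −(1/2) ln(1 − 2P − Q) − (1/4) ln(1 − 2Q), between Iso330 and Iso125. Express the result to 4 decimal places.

Mismatches occur at site 2 (T→A, transversion), site 4 (C→G, transversion), site 7 (G→A, transition), site 8 (A→G, transition), site 11 (G→C, transversion), site 13 (G→C, transversion), site 18 (G→C, transversion).
Of the 7 differences, 2 transitions and 5 transversions over 20 sites: P = 2/20 = 0.100000, Q = 5/20 = 0.250000.
d = −0.5·ln(0.550000) − 0.25·ln(0.500000) = −0.5·(-0.597837) − 0.25·(-0.693147) = 0.4722.

0.4722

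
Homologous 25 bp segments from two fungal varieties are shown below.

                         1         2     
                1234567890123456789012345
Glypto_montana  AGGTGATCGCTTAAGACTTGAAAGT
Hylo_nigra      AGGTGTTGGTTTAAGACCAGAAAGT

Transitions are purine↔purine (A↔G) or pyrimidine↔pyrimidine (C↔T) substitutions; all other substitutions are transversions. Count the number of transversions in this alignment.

Mismatches occur at site 6 (A→T, transversion), site 8 (C→G, transversion), site 10 (C→T, transition), site 18 (T→C, transition), site 19 (T→A, transversion).
Of the 5 differences, 2 transitions and 3 transversions, so the answer is 3.

3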